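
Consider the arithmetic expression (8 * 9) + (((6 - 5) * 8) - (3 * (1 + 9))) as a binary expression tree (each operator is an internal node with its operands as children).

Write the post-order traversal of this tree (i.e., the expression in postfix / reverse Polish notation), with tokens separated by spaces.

Post-order on an expression tree gives postfix notation: for each operator, emit left operand, right operand, then the operator.

8 9 * 6 5 - 8 * 3 1 9 + * - +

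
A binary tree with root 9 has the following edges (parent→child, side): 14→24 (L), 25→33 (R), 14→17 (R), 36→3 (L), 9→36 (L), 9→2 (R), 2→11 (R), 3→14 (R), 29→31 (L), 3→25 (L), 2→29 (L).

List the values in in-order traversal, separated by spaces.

25 33 3 24 14 17 36 9 31 29 2 11

In-order visits the left subtree, then the node, then the right subtree.
At 9: go left to 36.
  At 36: go left to 3.
    At 3: go left to 25.
      At 25: no left child.
      Visit 25.
      At 25: go right to 33.
        33 is a leaf — visit 33.
    Visit 3.
    At 3: go right to 14.
      At 14: go left to 24.
        24 is a leaf — visit 24.
      Visit 14.
      At 14: go right to 17.
        17 is a leaf — visit 17.
  Visit 36.
  At 36: no right child.
Visit 9.
At 9: go right to 2.
  At 2: go left to 29.
    At 29: go left to 31.
      31 is a leaf — visit 31.
    Visit 29.
    At 29: no right child.
  Visit 2.
  At 2: go right to 11.
    11 is a leaf — visit 11.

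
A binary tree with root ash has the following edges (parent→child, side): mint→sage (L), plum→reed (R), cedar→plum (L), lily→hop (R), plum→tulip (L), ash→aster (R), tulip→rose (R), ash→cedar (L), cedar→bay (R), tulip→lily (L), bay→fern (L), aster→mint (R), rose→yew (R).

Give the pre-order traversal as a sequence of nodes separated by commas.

ash, cedar, plum, tulip, lily, hop, rose, yew, reed, bay, fern, aster, mint, sage

Pre-order visits the node, then its left subtree, then its right subtree.
Visit ash.
At ash: go left to cedar.
  Visit cedar.
  At cedar: go left to plum.
    Visit plum.
    At plum: go left to tulip.
      Visit tulip.
      At tulip: go left to lily.
        Visit lily.
        At lily: no left child.
        At lily: go right to hop.
          hop is a leaf — visit hop.
      At tulip: go right to rose.
        Visit rose.
        At rose: no left child.
        At rose: go right to yew.
          yew is a leaf — visit yew.
    At plum: go right to reed.
      reed is a leaf — visit reed.
  At cedar: go right to bay.
    Visit bay.
    At bay: go left to fern.
      fern is a leaf — visit fern.
    At bay: no right child.
At ash: go right to aster.
  Visit aster.
  At aster: no left child.
  At aster: go right to mint.
    Visit mint.
    At mint: go left to sage.
      sage is a leaf — visit sage.
    At mint: no right child.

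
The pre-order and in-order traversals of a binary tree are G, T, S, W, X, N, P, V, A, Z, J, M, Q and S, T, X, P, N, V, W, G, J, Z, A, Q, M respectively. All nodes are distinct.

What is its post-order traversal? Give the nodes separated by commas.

S, P, V, N, X, W, T, J, Z, Q, M, A, G

The first element of pre-order is the root; it splits in-order into left and right subtrees.
Root G: left subtree has 7 nodes {S, T, X, P, N, V, W}, right has 5 {J, Z, A, Q, M}.
  Root T: left subtree has 1 node {S}, right has 5 {X, P, N, V, W}.
    Root W: left subtree has 4 nodes {X, P, N, V}, right has 0 { }.
      Root X: left subtree has 0 nodes { }, right has 3 {P, N, V}.
        Root N: left subtree has 1 node {P}, right has 1 {V}.
  Root A: left subtree has 2 nodes {J, Z}, right has 2 {Q, M}.
    Root Z: left subtree has 1 node {J}, right has 0 { }.
    Root M: left subtree has 1 node {Q}, right has 0 { }.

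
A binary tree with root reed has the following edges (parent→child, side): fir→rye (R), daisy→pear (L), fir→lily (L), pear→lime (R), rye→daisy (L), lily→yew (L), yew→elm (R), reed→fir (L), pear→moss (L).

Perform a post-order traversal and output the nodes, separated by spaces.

elm yew lily moss lime pear daisy rye fir reed

Post-order visits the left subtree, then the right subtree, then the node.
At reed: go left to fir.
  At fir: go left to lily.
    At lily: go left to yew.
      At yew: no left child.
      At yew: go right to elm.
        elm is a leaf — visit elm.
      Visit yew.
    At lily: no right child.
    Visit lily.
  At fir: go right to rye.
    At rye: go left to daisy.
      At daisy: go left to pear.
        At pear: go left to moss.
          moss is a leaf — visit moss.
        At pear: go right to lime.
          lime is a leaf — visit lime.
        Visit pear.
      At daisy: no right child.
      Visit daisy.
    At rye: no right child.
    Visit rye.
  Visit fir.
At reed: no right child.
Visit reed.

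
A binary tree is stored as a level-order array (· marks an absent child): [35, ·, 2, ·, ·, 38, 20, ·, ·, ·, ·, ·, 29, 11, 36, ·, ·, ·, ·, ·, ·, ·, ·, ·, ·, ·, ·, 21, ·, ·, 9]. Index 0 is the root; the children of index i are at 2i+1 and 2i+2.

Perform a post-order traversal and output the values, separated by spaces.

29 38 21 11 9 36 20 2 35

Post-order visits the left subtree, then the right subtree, then the node.
At 35: no left child.
At 35: go right to 2.
  At 2: go left to 38.
    At 38: no left child.
    At 38: go right to 29.
      29 is a leaf — visit 29.
    Visit 38.
  At 2: go right to 20.
    At 20: go left to 11.
      At 11: go left to 21.
        21 is a leaf — visit 21.
      At 11: no right child.
      Visit 11.
    At 20: go right to 36.
      At 36: no left child.
      At 36: go right to 9.
        9 is a leaf — visit 9.
      Visit 36.
    Visit 20.
  Visit 2.
Visit 35.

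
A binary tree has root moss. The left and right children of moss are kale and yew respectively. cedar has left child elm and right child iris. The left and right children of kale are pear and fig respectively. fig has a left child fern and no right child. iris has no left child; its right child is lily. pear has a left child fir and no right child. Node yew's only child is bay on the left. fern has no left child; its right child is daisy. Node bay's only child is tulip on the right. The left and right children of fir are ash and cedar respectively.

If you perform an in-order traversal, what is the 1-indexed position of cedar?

In-order visits the left subtree, then the node, then the right subtree.
At moss: go left to kale.
  At kale: go left to pear.
    At pear: go left to fir.
      At fir: go left to ash.
        ash is a leaf — visit ash.
      Visit fir.
      At fir: go right to cedar.
        At cedar: go left to elm.
          elm is a leaf — visit elm.
        Visit cedar.
        At cedar: go right to iris.
          At iris: no left child.
          Visit iris.
          At iris: go right to lily.
            lily is a leaf — visit lily.
    Visit pear.
    At pear: no right child.
  Visit kale.
  At kale: go right to fig.
    At fig: go left to fern.
      At fern: no left child.
      Visit fern.
      At fern: go right to daisy.
        daisy is a leaf — visit daisy.
    Visit fig.
    At fig: no right child.
Visit moss.
At moss: go right to yew.
  At yew: go left to bay.
    At bay: no left child.
    Visit bay.
    At bay: go right to tulip.
      tulip is a leaf — visit tulip.
  Visit yew.
  At yew: no right child.
Full in-order sequence: ash, fir, elm, cedar, iris, lily, pear, kale, fern, daisy, fig, moss, bay, tulip, yew.

4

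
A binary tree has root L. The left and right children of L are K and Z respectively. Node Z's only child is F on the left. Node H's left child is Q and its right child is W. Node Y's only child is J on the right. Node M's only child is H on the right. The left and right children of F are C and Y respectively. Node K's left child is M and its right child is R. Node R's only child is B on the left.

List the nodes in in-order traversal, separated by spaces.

M Q H W K B R L C F Y J Z

In-order visits the left subtree, then the node, then the right subtree.
At L: go left to K.
  At K: go left to M.
    At M: no left child.
    Visit M.
    At M: go right to H.
      At H: go left to Q.
        Q is a leaf — visit Q.
      Visit H.
      At H: go right to W.
        W is a leaf — visit W.
  Visit K.
  At K: go right to R.
    At R: go left to B.
      B is a leaf — visit B.
    Visit R.
    At R: no right child.
Visit L.
At L: go right to Z.
  At Z: go left to F.
    At F: go left to C.
      C is a leaf — visit C.
    Visit F.
    At F: go right to Y.
      At Y: no left child.
      Visit Y.
      At Y: go right to J.
        J is a leaf — visit J.
  Visit Z.
  At Z: no right child.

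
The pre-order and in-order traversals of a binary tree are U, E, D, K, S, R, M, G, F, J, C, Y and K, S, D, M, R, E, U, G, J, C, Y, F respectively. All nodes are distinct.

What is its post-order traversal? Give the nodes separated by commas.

S, K, M, R, D, E, Y, C, J, F, G, U

The first element of pre-order is the root; it splits in-order into left and right subtrees.
Root U: left subtree has 6 nodes {K, S, D, M, R, E}, right has 5 {G, J, C, Y, F}.
  Root E: left subtree has 5 nodes {K, S, D, M, R}, right has 0 { }.
    Root D: left subtree has 2 nodes {K, S}, right has 2 {M, R}.
      Root K: left subtree has 0 nodes { }, right has 1 {S}.
      Root R: left subtree has 1 node {M}, right has 0 { }.
  Root G: left subtree has 0 nodes { }, right has 4 {J, C, Y, F}.
    Root F: left subtree has 3 nodes {J, C, Y}, right has 0 { }.
      Root J: left subtree has 0 nodes { }, right has 2 {C, Y}.
        Root C: left subtree has 0 nodes { }, right has 1 {Y}.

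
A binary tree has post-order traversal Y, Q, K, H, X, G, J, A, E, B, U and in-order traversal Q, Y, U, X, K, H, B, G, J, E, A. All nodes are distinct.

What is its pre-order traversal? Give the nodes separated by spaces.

U Q Y B X H K E J G A

The last element of post-order is the root; it splits in-order into left and right subtrees.
Root U: left subtree has 2 nodes {Q, Y}, right has 8 {X, K, H, B, G, J, E, A}.
  Root Q: left subtree has 0 nodes { }, right has 1 {Y}.
  Root B: left subtree has 3 nodes {X, K, H}, right has 4 {G, J, E, A}.
    Root X: left subtree has 0 nodes { }, right has 2 {K, H}.
      Root H: left subtree has 1 node {K}, right has 0 { }.
    Root E: left subtree has 2 nodes {G, J}, right has 1 {A}.
      Root J: left subtree has 1 node {G}, right has 0 { }.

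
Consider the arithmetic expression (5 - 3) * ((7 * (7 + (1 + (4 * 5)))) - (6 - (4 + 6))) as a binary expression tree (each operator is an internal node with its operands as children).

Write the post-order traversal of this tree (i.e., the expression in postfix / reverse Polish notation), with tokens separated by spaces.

5 3 - 7 7 1 4 5 * + + * 6 4 6 + - - *

Post-order on an expression tree gives postfix notation: for each operator, emit left operand, right operand, then the operator.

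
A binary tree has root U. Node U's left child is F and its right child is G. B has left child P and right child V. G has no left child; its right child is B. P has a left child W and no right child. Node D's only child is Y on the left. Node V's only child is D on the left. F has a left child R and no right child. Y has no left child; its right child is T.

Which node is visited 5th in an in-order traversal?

In-order visits the left subtree, then the node, then the right subtree.
At U: go left to F.
  At F: go left to R.
    R is a leaf — visit R.
  Visit F.
  At F: no right child.
Visit U.
At U: go right to G.
  At G: no left child.
  Visit G.
  At G: go right to B.
    At B: go left to P.
      At P: go left to W.
        W is a leaf — visit W.
      Visit P.
      At P: no right child.
    Visit B.
    At B: go right to V.
      At V: go left to D.
        At D: go left to Y.
          At Y: no left child.
          Visit Y.
          At Y: go right to T.
            T is a leaf — visit T.
        Visit D.
        At D: no right child.
      Visit V.
      At V: no right child.
Full in-order sequence: R, F, U, G, W, P, B, Y, T, D, V.

W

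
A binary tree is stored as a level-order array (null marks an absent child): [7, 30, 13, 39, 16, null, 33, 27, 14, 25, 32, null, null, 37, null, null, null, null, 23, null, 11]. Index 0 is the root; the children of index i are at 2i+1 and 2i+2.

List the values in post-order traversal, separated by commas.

27, 23, 14, 39, 11, 25, 32, 16, 30, 37, 33, 13, 7

Post-order visits the left subtree, then the right subtree, then the node.
At 7: go left to 30.
  At 30: go left to 39.
    At 39: go left to 27.
      27 is a leaf — visit 27.
    At 39: go right to 14.
      At 14: no left child.
      At 14: go right to 23.
        23 is a leaf — visit 23.
      Visit 14.
    Visit 39.
  At 30: go right to 16.
    At 16: go left to 25.
      At 25: no left child.
      At 25: go right to 11.
        11 is a leaf — visit 11.
      Visit 25.
    At 16: go right to 32.
      32 is a leaf — visit 32.
    Visit 16.
  Visit 30.
At 7: go right to 13.
  At 13: no left child.
  At 13: go right to 33.
    At 33: go left to 37.
      37 is a leaf — visit 37.
    At 33: no right child.
    Visit 33.
  Visit 13.
Visit 7.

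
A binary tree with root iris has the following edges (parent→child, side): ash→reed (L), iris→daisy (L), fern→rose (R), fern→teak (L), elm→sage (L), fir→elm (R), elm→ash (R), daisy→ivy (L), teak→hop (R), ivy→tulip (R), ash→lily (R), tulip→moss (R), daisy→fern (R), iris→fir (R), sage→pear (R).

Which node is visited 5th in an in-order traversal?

teak

In-order visits the left subtree, then the node, then the right subtree.
At iris: go left to daisy.
  At daisy: go left to ivy.
    At ivy: no left child.
    Visit ivy.
    At ivy: go right to tulip.
      At tulip: no left child.
      Visit tulip.
      At tulip: go right to moss.
        moss is a leaf — visit moss.
  Visit daisy.
  At daisy: go right to fern.
    At fern: go left to teak.
      At teak: no left child.
      Visit teak.
      At teak: go right to hop.
        hop is a leaf — visit hop.
    Visit fern.
    At fern: go right to rose.
      rose is a leaf — visit rose.
Visit iris.
At iris: go right to fir.
  At fir: no left child.
  Visit fir.
  At fir: go right to elm.
    At elm: go left to sage.
      At sage: no left child.
      Visit sage.
      At sage: go right to pear.
        pear is a leaf — visit pear.
    Visit elm.
    At elm: go right to ash.
      At ash: go left to reed.
        reed is a leaf — visit reed.
      Visit ash.
      At ash: go right to lily.
        lily is a leaf — visit lily.
Full in-order sequence: ivy, tulip, moss, daisy, teak, hop, fern, rose, iris, fir, sage, pear, elm, reed, ash, lily.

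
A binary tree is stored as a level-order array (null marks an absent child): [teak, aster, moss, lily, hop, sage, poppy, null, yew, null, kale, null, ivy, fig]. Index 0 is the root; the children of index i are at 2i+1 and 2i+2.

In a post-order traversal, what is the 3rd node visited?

Post-order visits the left subtree, then the right subtree, then the node.
At teak: go left to aster.
  At aster: go left to lily.
    At lily: no left child.
    At lily: go right to yew.
      yew is a leaf — visit yew.
    Visit lily.
  At aster: go right to hop.
    At hop: no left child.
    At hop: go right to kale.
      kale is a leaf — visit kale.
    Visit hop.
  Visit aster.
At teak: go right to moss.
  At moss: go left to sage.
    At sage: no left child.
    At sage: go right to ivy.
      ivy is a leaf — visit ivy.
    Visit sage.
  At moss: go right to poppy.
    At poppy: go left to fig.
      fig is a leaf — visit fig.
    At poppy: no right child.
    Visit poppy.
  Visit moss.
Visit teak.
Full post-order sequence: yew, lily, kale, hop, aster, ivy, sage, fig, poppy, moss, teak.

kale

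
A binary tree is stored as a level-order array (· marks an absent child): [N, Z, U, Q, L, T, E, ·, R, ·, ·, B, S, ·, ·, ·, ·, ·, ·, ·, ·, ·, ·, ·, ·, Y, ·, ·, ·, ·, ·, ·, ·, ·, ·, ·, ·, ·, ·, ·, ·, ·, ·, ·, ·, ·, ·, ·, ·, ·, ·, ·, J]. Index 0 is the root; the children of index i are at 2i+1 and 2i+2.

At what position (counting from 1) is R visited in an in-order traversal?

2

In-order visits the left subtree, then the node, then the right subtree.
At N: go left to Z.
  At Z: go left to Q.
    At Q: no left child.
    Visit Q.
    At Q: go right to R.
      R is a leaf — visit R.
  Visit Z.
  At Z: go right to L.
    L is a leaf — visit L.
Visit N.
At N: go right to U.
  At U: go left to T.
    At T: go left to B.
      B is a leaf — visit B.
    Visit T.
    At T: go right to S.
      At S: go left to Y.
        At Y: no left child.
        Visit Y.
        At Y: go right to J.
          J is a leaf — visit J.
      Visit S.
      At S: no right child.
  Visit U.
  At U: go right to E.
    E is a leaf — visit E.
Full in-order sequence: Q, R, Z, L, N, B, T, Y, J, S, U, E.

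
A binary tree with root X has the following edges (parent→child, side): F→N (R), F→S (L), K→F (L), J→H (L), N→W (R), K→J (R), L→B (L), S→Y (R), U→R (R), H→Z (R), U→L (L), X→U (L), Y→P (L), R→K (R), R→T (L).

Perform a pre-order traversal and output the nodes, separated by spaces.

Pre-order visits the node, then its left subtree, then its right subtree.
Visit X.
At X: go left to U.
  Visit U.
  At U: go left to L.
    Visit L.
    At L: go left to B.
      B is a leaf — visit B.
    At L: no right child.
  At U: go right to R.
    Visit R.
    At R: go left to T.
      T is a leaf — visit T.
    At R: go right to K.
      Visit K.
      At K: go left to F.
        Visit F.
        At F: go left to S.
          Visit S.
          At S: no left child.
          At S: go right to Y.
            Visit Y.
            At Y: go left to P.
              P is a leaf — visit P.
            At Y: no right child.
        At F: go right to N.
          Visit N.
          At N: no left child.
          At N: go right to W.
            W is a leaf — visit W.
      At K: go right to J.
        Visit J.
        At J: go left to H.
          Visit H.
          At H: no left child.
          At H: go right to Z.
            Z is a leaf — visit Z.
        At J: no right child.
At X: no right child.

X U L B R T K F S Y P N W J H Z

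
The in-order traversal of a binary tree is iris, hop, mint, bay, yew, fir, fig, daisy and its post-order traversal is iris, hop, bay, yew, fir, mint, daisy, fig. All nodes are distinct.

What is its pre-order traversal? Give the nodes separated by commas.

The last element of post-order is the root; it splits in-order into left and right subtrees.
Root fig: left subtree has 6 nodes {iris, hop, mint, bay, yew, fir}, right has 1 {daisy}.
  Root mint: left subtree has 2 nodes {iris, hop}, right has 3 {bay, yew, fir}.
    Root hop: left subtree has 1 node {iris}, right has 0 { }.
    Root fir: left subtree has 2 nodes {bay, yew}, right has 0 { }.
      Root yew: left subtree has 1 node {bay}, right has 0 { }.

fig, mint, hop, iris, fir, yew, bay, daisy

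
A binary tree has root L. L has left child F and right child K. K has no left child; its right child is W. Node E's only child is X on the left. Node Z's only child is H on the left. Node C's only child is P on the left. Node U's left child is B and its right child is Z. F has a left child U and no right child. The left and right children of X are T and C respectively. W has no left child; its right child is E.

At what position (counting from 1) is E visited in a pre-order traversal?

9

Pre-order visits the node, then its left subtree, then its right subtree.
Visit L.
At L: go left to F.
  Visit F.
  At F: go left to U.
    Visit U.
    At U: go left to B.
      B is a leaf — visit B.
    At U: go right to Z.
      Visit Z.
      At Z: go left to H.
        H is a leaf — visit H.
      At Z: no right child.
  At F: no right child.
At L: go right to K.
  Visit K.
  At K: no left child.
  At K: go right to W.
    Visit W.
    At W: no left child.
    At W: go right to E.
      Visit E.
      At E: go left to X.
        Visit X.
        At X: go left to T.
          T is a leaf — visit T.
        At X: go right to C.
          Visit C.
          At C: go left to P.
            P is a leaf — visit P.
          At C: no right child.
      At E: no right child.
Full pre-order sequence: L, F, U, B, Z, H, K, W, E, X, T, C, P.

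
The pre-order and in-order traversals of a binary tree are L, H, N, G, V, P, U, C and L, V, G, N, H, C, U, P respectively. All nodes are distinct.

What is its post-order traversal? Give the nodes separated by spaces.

The first element of pre-order is the root; it splits in-order into left and right subtrees.
Root L: left subtree has 0 nodes { }, right has 7 {V, G, N, H, C, U, P}.
  Root H: left subtree has 3 nodes {V, G, N}, right has 3 {C, U, P}.
    Root N: left subtree has 2 nodes {V, G}, right has 0 { }.
      Root G: left subtree has 1 node {V}, right has 0 { }.
    Root P: left subtree has 2 nodes {C, U}, right has 0 { }.
      Root U: left subtree has 1 node {C}, right has 0 { }.

V G N C U P H L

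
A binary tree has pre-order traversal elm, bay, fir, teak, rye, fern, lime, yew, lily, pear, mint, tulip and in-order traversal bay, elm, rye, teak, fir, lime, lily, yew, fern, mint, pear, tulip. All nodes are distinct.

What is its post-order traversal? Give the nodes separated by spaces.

bay rye teak lily yew lime mint tulip pear fern fir elm

The first element of pre-order is the root; it splits in-order into left and right subtrees.
Root elm: left subtree has 1 node {bay}, right has 10 {rye, teak, fir, lime, lily, yew, fern, mint, pear, tulip}.
  Root fir: left subtree has 2 nodes {rye, teak}, right has 7 {lime, lily, yew, fern, mint, pear, tulip}.
    Root teak: left subtree has 1 node {rye}, right has 0 { }.
    Root fern: left subtree has 3 nodes {lime, lily, yew}, right has 3 {mint, pear, tulip}.
      Root lime: left subtree has 0 nodes { }, right has 2 {lily, yew}.
        Root yew: left subtree has 1 node {lily}, right has 0 { }.
      Root pear: left subtree has 1 node {mint}, right has 1 {tulip}.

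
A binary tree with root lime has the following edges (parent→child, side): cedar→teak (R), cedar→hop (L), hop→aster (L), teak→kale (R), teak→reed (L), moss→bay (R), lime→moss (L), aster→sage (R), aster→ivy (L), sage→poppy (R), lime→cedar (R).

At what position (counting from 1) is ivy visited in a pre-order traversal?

7

Pre-order visits the node, then its left subtree, then its right subtree.
Visit lime.
At lime: go left to moss.
  Visit moss.
  At moss: no left child.
  At moss: go right to bay.
    bay is a leaf — visit bay.
At lime: go right to cedar.
  Visit cedar.
  At cedar: go left to hop.
    Visit hop.
    At hop: go left to aster.
      Visit aster.
      At aster: go left to ivy.
        ivy is a leaf — visit ivy.
      At aster: go right to sage.
        Visit sage.
        At sage: no left child.
        At sage: go right to poppy.
          poppy is a leaf — visit poppy.
    At hop: no right child.
  At cedar: go right to teak.
    Visit teak.
    At teak: go left to reed.
      reed is a leaf — visit reed.
    At teak: go right to kale.
      kale is a leaf — visit kale.
Full pre-order sequence: lime, moss, bay, cedar, hop, aster, ivy, sage, poppy, teak, reed, kale.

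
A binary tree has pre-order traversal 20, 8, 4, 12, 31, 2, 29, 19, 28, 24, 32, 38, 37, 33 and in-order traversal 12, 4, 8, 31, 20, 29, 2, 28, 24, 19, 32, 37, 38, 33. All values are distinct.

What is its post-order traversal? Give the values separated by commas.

12, 4, 31, 8, 29, 24, 28, 37, 33, 38, 32, 19, 2, 20

The first element of pre-order is the root; it splits in-order into left and right subtrees.
Root 20: left subtree has 4 nodes {12, 4, 8, 31}, right has 9 {29, 2, 28, 24, 19, 32, 37, 38, 33}.
  Root 8: left subtree has 2 nodes {12, 4}, right has 1 {31}.
    Root 4: left subtree has 1 node {12}, right has 0 { }.
  Root 2: left subtree has 1 node {29}, right has 7 {28, 24, 19, 32, 37, 38, 33}.
    Root 19: left subtree has 2 nodes {28, 24}, right has 4 {32, 37, 38, 33}.
      Root 28: left subtree has 0 nodes { }, right has 1 {24}.
      Root 32: left subtree has 0 nodes { }, right has 3 {37, 38, 33}.
        Root 38: left subtree has 1 node {37}, right has 1 {33}.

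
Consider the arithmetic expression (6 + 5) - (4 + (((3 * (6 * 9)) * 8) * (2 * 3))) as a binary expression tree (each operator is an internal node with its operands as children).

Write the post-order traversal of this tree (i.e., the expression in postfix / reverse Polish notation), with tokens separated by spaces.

6 5 + 4 3 6 9 * * 8 * 2 3 * * + -

Post-order on an expression tree gives postfix notation: for each operator, emit left operand, right operand, then the operator.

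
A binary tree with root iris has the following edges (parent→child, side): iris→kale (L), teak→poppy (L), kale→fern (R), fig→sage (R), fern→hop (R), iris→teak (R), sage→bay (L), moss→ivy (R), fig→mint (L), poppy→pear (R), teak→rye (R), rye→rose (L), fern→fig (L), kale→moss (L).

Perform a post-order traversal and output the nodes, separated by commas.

ivy, moss, mint, bay, sage, fig, hop, fern, kale, pear, poppy, rose, rye, teak, iris

Post-order visits the left subtree, then the right subtree, then the node.
At iris: go left to kale.
  At kale: go left to moss.
    At moss: no left child.
    At moss: go right to ivy.
      ivy is a leaf — visit ivy.
    Visit moss.
  At kale: go right to fern.
    At fern: go left to fig.
      At fig: go left to mint.
        mint is a leaf — visit mint.
      At fig: go right to sage.
        At sage: go left to bay.
          bay is a leaf — visit bay.
        At sage: no right child.
        Visit sage.
      Visit fig.
    At fern: go right to hop.
      hop is a leaf — visit hop.
    Visit fern.
  Visit kale.
At iris: go right to teak.
  At teak: go left to poppy.
    At poppy: no left child.
    At poppy: go right to pear.
      pear is a leaf — visit pear.
    Visit poppy.
  At teak: go right to rye.
    At rye: go left to rose.
      rose is a leaf — visit rose.
    At rye: no right child.
    Visit rye.
  Visit teak.
Visit iris.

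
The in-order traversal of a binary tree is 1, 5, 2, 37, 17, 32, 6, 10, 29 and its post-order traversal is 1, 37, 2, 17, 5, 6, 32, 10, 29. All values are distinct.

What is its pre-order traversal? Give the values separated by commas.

29, 10, 32, 5, 1, 17, 2, 37, 6

The last element of post-order is the root; it splits in-order into left and right subtrees.
Root 29: left subtree has 8 nodes {1, 5, 2, 37, 17, 32, 6, 10}, right has 0 { }.
  Root 10: left subtree has 7 nodes {1, 5, 2, 37, 17, 32, 6}, right has 0 { }.
    Root 32: left subtree has 5 nodes {1, 5, 2, 37, 17}, right has 1 {6}.
      Root 5: left subtree has 1 node {1}, right has 3 {2, 37, 17}.
        Root 17: left subtree has 2 nodes {2, 37}, right has 0 { }.
          Root 2: left subtree has 0 nodes { }, right has 1 {37}.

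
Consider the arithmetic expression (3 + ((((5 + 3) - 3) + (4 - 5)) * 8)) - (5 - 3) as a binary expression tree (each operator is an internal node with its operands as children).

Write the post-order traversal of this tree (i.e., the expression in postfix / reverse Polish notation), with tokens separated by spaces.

Post-order on an expression tree gives postfix notation: for each operator, emit left operand, right operand, then the operator.

3 5 3 + 3 - 4 5 - + 8 * + 5 3 - -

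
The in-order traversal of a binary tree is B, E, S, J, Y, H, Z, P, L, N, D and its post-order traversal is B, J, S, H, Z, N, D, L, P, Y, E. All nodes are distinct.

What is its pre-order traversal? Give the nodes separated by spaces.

The last element of post-order is the root; it splits in-order into left and right subtrees.
Root E: left subtree has 1 node {B}, right has 9 {S, J, Y, H, Z, P, L, N, D}.
  Root Y: left subtree has 2 nodes {S, J}, right has 6 {H, Z, P, L, N, D}.
    Root S: left subtree has 0 nodes { }, right has 1 {J}.
    Root P: left subtree has 2 nodes {H, Z}, right has 3 {L, N, D}.
      Root Z: left subtree has 1 node {H}, right has 0 { }.
      Root L: left subtree has 0 nodes { }, right has 2 {N, D}.
        Root D: left subtree has 1 node {N}, right has 0 { }.

E B Y S J P Z H L D N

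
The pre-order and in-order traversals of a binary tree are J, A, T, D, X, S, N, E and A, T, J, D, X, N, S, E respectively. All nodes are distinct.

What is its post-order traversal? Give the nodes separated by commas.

T, A, N, E, S, X, D, J

The first element of pre-order is the root; it splits in-order into left and right subtrees.
Root J: left subtree has 2 nodes {A, T}, right has 5 {D, X, N, S, E}.
  Root A: left subtree has 0 nodes { }, right has 1 {T}.
  Root D: left subtree has 0 nodes { }, right has 4 {X, N, S, E}.
    Root X: left subtree has 0 nodes { }, right has 3 {N, S, E}.
      Root S: left subtree has 1 node {N}, right has 1 {E}.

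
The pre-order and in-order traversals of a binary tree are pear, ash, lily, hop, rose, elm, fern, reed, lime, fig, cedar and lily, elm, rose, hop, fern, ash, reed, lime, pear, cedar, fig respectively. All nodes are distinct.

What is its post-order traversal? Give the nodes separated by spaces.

The first element of pre-order is the root; it splits in-order into left and right subtrees.
Root pear: left subtree has 8 nodes {lily, elm, rose, hop, fern, ash, reed, lime}, right has 2 {cedar, fig}.
  Root ash: left subtree has 5 nodes {lily, elm, rose, hop, fern}, right has 2 {reed, lime}.
    Root lily: left subtree has 0 nodes { }, right has 4 {elm, rose, hop, fern}.
      Root hop: left subtree has 2 nodes {elm, rose}, right has 1 {fern}.
        Root rose: left subtree has 1 node {elm}, right has 0 { }.
    Root reed: left subtree has 0 nodes { }, right has 1 {lime}.
  Root fig: left subtree has 1 node {cedar}, right has 0 { }.

elm rose fern hop lily lime reed ash cedar fig pear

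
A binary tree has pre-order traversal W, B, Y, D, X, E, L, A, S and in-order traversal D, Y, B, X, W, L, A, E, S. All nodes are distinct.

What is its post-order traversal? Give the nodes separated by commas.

D, Y, X, B, A, L, S, E, W

The first element of pre-order is the root; it splits in-order into left and right subtrees.
Root W: left subtree has 4 nodes {D, Y, B, X}, right has 4 {L, A, E, S}.
  Root B: left subtree has 2 nodes {D, Y}, right has 1 {X}.
    Root Y: left subtree has 1 node {D}, right has 0 { }.
  Root E: left subtree has 2 nodes {L, A}, right has 1 {S}.
    Root L: left subtree has 0 nodes { }, right has 1 {A}.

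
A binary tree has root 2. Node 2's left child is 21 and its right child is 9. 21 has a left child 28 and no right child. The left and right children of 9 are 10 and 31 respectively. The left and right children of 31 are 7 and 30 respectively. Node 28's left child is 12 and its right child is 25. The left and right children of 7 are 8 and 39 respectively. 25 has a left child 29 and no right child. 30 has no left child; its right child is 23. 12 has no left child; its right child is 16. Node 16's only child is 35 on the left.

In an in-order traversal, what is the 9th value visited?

In-order visits the left subtree, then the node, then the right subtree.
At 2: go left to 21.
  At 21: go left to 28.
    At 28: go left to 12.
      At 12: no left child.
      Visit 12.
      At 12: go right to 16.
        At 16: go left to 35.
          35 is a leaf — visit 35.
        Visit 16.
        At 16: no right child.
    Visit 28.
    At 28: go right to 25.
      At 25: go left to 29.
        29 is a leaf — visit 29.
      Visit 25.
      At 25: no right child.
  Visit 21.
  At 21: no right child.
Visit 2.
At 2: go right to 9.
  At 9: go left to 10.
    10 is a leaf — visit 10.
  Visit 9.
  At 9: go right to 31.
    At 31: go left to 7.
      At 7: go left to 8.
        8 is a leaf — visit 8.
      Visit 7.
      At 7: go right to 39.
        39 is a leaf — visit 39.
    Visit 31.
    At 31: go right to 30.
      At 30: no left child.
      Visit 30.
      At 30: go right to 23.
        23 is a leaf — visit 23.
Full in-order sequence: 12, 35, 16, 28, 29, 25, 21, 2, 10, 9, 8, 7, 39, 31, 30, 23.

10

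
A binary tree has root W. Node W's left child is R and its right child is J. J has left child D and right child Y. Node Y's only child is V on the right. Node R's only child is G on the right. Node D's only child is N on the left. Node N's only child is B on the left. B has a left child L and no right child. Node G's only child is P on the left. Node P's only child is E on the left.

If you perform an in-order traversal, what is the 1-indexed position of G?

4

In-order visits the left subtree, then the node, then the right subtree.
At W: go left to R.
  At R: no left child.
  Visit R.
  At R: go right to G.
    At G: go left to P.
      At P: go left to E.
        E is a leaf — visit E.
      Visit P.
      At P: no right child.
    Visit G.
    At G: no right child.
Visit W.
At W: go right to J.
  At J: go left to D.
    At D: go left to N.
      At N: go left to B.
        At B: go left to L.
          L is a leaf — visit L.
        Visit B.
        At B: no right child.
      Visit N.
      At N: no right child.
    Visit D.
    At D: no right child.
  Visit J.
  At J: go right to Y.
    At Y: no left child.
    Visit Y.
    At Y: go right to V.
      V is a leaf — visit V.
Full in-order sequence: R, E, P, G, W, L, B, N, D, J, Y, V.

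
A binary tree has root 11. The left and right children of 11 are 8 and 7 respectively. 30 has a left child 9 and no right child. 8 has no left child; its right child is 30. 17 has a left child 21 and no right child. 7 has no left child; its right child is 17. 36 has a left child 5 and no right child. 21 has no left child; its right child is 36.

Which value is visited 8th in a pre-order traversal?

Pre-order visits the node, then its left subtree, then its right subtree.
Visit 11.
At 11: go left to 8.
  Visit 8.
  At 8: no left child.
  At 8: go right to 30.
    Visit 30.
    At 30: go left to 9.
      9 is a leaf — visit 9.
    At 30: no right child.
At 11: go right to 7.
  Visit 7.
  At 7: no left child.
  At 7: go right to 17.
    Visit 17.
    At 17: go left to 21.
      Visit 21.
      At 21: no left child.
      At 21: go right to 36.
        Visit 36.
        At 36: go left to 5.
          5 is a leaf — visit 5.
        At 36: no right child.
    At 17: no right child.
Full pre-order sequence: 11, 8, 30, 9, 7, 17, 21, 36, 5.

36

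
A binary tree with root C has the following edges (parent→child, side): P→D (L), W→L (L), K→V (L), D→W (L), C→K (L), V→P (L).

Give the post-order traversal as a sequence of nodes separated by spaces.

L W D P V K C

Post-order visits the left subtree, then the right subtree, then the node.
At C: go left to K.
  At K: go left to V.
    At V: go left to P.
      At P: go left to D.
        At D: go left to W.
          At W: go left to L.
            L is a leaf — visit L.
          At W: no right child.
          Visit W.
        At D: no right child.
        Visit D.
      At P: no right child.
      Visit P.
    At V: no right child.
    Visit V.
  At K: no right child.
  Visit K.
At C: no right child.
Visit C.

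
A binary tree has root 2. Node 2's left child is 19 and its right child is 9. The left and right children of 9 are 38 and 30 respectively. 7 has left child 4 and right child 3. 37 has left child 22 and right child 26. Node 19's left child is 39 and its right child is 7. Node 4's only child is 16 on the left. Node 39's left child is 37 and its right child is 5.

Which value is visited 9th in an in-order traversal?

In-order visits the left subtree, then the node, then the right subtree.
At 2: go left to 19.
  At 19: go left to 39.
    At 39: go left to 37.
      At 37: go left to 22.
        22 is a leaf — visit 22.
      Visit 37.
      At 37: go right to 26.
        26 is a leaf — visit 26.
    Visit 39.
    At 39: go right to 5.
      5 is a leaf — visit 5.
  Visit 19.
  At 19: go right to 7.
    At 7: go left to 4.
      At 4: go left to 16.
        16 is a leaf — visit 16.
      Visit 4.
      At 4: no right child.
    Visit 7.
    At 7: go right to 3.
      3 is a leaf — visit 3.
Visit 2.
At 2: go right to 9.
  At 9: go left to 38.
    38 is a leaf — visit 38.
  Visit 9.
  At 9: go right to 30.
    30 is a leaf — visit 30.
Full in-order sequence: 22, 37, 26, 39, 5, 19, 16, 4, 7, 3, 2, 38, 9, 30.

7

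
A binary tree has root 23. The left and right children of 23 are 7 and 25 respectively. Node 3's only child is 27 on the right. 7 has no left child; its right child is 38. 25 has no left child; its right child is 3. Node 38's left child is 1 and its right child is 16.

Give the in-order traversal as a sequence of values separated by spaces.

In-order visits the left subtree, then the node, then the right subtree.
At 23: go left to 7.
  At 7: no left child.
  Visit 7.
  At 7: go right to 38.
    At 38: go left to 1.
      1 is a leaf — visit 1.
    Visit 38.
    At 38: go right to 16.
      16 is a leaf — visit 16.
Visit 23.
At 23: go right to 25.
  At 25: no left child.
  Visit 25.
  At 25: go right to 3.
    At 3: no left child.
    Visit 3.
    At 3: go right to 27.
      27 is a leaf — visit 27.

7 1 38 16 23 25 3 27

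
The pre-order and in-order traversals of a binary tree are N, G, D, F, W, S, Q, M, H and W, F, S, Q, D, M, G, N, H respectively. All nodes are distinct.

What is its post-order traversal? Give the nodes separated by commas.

The first element of pre-order is the root; it splits in-order into left and right subtrees.
Root N: left subtree has 7 nodes {W, F, S, Q, D, M, G}, right has 1 {H}.
  Root G: left subtree has 6 nodes {W, F, S, Q, D, M}, right has 0 { }.
    Root D: left subtree has 4 nodes {W, F, S, Q}, right has 1 {M}.
      Root F: left subtree has 1 node {W}, right has 2 {S, Q}.
        Root S: left subtree has 0 nodes { }, right has 1 {Q}.

W, Q, S, F, M, D, G, H, N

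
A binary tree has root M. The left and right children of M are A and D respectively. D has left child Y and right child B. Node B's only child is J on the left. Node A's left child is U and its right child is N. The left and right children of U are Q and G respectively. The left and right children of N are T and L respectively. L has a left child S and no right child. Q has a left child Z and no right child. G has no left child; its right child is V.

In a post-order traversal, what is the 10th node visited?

Post-order visits the left subtree, then the right subtree, then the node.
At M: go left to A.
  At A: go left to U.
    At U: go left to Q.
      At Q: go left to Z.
        Z is a leaf — visit Z.
      At Q: no right child.
      Visit Q.
    At U: go right to G.
      At G: no left child.
      At G: go right to V.
        V is a leaf — visit V.
      Visit G.
    Visit U.
  At A: go right to N.
    At N: go left to T.
      T is a leaf — visit T.
    At N: go right to L.
      At L: go left to S.
        S is a leaf — visit S.
      At L: no right child.
      Visit L.
    Visit N.
  Visit A.
At M: go right to D.
  At D: go left to Y.
    Y is a leaf — visit Y.
  At D: go right to B.
    At B: go left to J.
      J is a leaf — visit J.
    At B: no right child.
    Visit B.
  Visit D.
Visit M.
Full post-order sequence: Z, Q, V, G, U, T, S, L, N, A, Y, J, B, D, M.

A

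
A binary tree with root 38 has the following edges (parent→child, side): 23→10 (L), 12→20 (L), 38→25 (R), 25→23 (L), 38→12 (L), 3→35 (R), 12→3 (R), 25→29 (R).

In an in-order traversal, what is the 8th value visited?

25

In-order visits the left subtree, then the node, then the right subtree.
At 38: go left to 12.
  At 12: go left to 20.
    20 is a leaf — visit 20.
  Visit 12.
  At 12: go right to 3.
    At 3: no left child.
    Visit 3.
    At 3: go right to 35.
      35 is a leaf — visit 35.
Visit 38.
At 38: go right to 25.
  At 25: go left to 23.
    At 23: go left to 10.
      10 is a leaf — visit 10.
    Visit 23.
    At 23: no right child.
  Visit 25.
  At 25: go right to 29.
    29 is a leaf — visit 29.
Full in-order sequence: 20, 12, 3, 35, 38, 10, 23, 25, 29.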